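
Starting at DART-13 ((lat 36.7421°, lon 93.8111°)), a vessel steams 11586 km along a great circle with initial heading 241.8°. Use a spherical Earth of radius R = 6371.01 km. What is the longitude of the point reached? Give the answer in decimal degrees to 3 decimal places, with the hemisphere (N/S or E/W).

8.997°E

δ = d/R = 11586/6371.01 = 1.818550 rad
φ₂ = arcsin(sin φ₁ cos δ + cos φ₁ sin δ cos θ)
   = arcsin(0.59821·-0.24523 + 0.80134·0.96947·-0.47255) = -30.91780°
λ₂ = λ₁ + atan2(sin θ sin δ cos φ₁, cos δ − sin φ₁ sin φ₂) = 8.99712°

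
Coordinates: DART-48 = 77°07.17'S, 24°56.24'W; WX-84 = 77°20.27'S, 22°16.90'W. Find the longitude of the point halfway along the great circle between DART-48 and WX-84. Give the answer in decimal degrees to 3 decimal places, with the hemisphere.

DART-48: φ = -77.11950°, λ = -24.93733°
WX-84: φ = -77.33783°, λ = -22.28167°
Bx = cos φ₂ cos Δλ = 0.218967,  By = cos φ₂ sin Δλ = 0.010156
φₘ = atan2(sin φ₁ + sin φ₂, √((cos φ₁ + Bx)² + By²)) = -77.23198°
λₘ = λ₁ + atan2(By, cos φ₁ + Bx) = -23.62066°

23.621°W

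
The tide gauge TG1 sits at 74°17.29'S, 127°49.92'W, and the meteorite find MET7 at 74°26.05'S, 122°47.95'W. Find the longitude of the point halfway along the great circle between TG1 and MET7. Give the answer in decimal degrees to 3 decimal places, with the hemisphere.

125.327°W

TG1: φ = -74.28817°, λ = -127.83200°
MET7: φ = -74.43417°, λ = -122.79917°
Bx = cos φ₂ cos Δλ = 0.267311,  By = cos φ₂ sin Δλ = 0.023541
φₘ = atan2(sin φ₁ + sin φ₂, √((cos φ₁ + Bx)² + By²)) = -74.37551°
λₘ = λ₁ + atan2(By, cos φ₁ + Bx) = -125.32704°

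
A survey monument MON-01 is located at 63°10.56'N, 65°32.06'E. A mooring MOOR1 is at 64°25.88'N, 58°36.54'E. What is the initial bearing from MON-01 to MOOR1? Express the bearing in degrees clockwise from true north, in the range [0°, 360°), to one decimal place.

MON-01: φ = +63.17600°, λ = +65.53433°
MOOR1: φ = +64.43133°, λ = +58.60900°
Δλ = -6.9253°
y = sin Δλ · cos φ₂ = -0.052040
x = cos φ₁ sin φ₂ − sin φ₁ cos φ₂ cos Δλ = 0.024718
θ = atan2(y, x) = -64.5930° → 295.4070° (mod 360°)

295.4°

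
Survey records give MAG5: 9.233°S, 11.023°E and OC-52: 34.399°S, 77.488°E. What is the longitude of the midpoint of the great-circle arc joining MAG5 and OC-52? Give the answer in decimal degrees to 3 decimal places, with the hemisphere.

Bx = cos φ₂ cos Δλ = 0.329479,  By = cos φ₂ sin Δλ = 0.756487
φₘ = atan2(sin φ₁ + sin φ₂, √((cos φ₁ + Bx)² + By²)) = -25.53589°
λₘ = λ₁ + atan2(By, cos φ₁ + Bx) = 40.90508°

40.905°E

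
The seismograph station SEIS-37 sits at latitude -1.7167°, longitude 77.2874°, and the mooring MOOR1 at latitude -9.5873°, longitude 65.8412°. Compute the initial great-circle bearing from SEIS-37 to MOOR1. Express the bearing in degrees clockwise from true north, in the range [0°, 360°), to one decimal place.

234.9°

Δλ = -11.4462°
y = sin Δλ · cos φ₂ = -0.195676
x = cos φ₁ sin φ₂ − sin φ₁ cos φ₂ cos Δλ = -0.137524
θ = atan2(y, x) = -125.1001° → 234.8999° (mod 360°)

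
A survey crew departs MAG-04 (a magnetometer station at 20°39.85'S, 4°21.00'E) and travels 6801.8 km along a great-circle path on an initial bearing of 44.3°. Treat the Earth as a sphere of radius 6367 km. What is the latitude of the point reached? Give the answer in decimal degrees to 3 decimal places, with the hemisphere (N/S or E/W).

MAG-04: φ = -20.66417°, λ = +4.35000°
δ = d/R = 6801.8/6367 = 1.068290 rad
φ₂ = arcsin(sin φ₁ cos δ + cos φ₁ sin δ cos θ)
   = arcsin(-0.35289·0.48162 + 0.93566·0.87638·0.71569) = 24.63935°
λ₂ = λ₁ + atan2(sin θ sin δ cos φ₁, cos δ − sin φ₁ sin φ₂) = 46.67908°

24.639°N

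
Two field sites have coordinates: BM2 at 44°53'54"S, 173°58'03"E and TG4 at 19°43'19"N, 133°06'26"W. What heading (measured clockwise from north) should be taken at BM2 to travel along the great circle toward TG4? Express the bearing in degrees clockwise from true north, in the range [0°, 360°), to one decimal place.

49.6°

BM2: φ = -44.89833°, λ = +173.96750°
TG4: φ = +19.72194°, λ = -133.10722°
Δλ = 52.9253°
y = sin Δλ · cos φ₂ = 0.751049
x = cos φ₁ sin φ₂ − sin φ₁ cos φ₂ cos Δλ = 0.639606
θ = atan2(y, x) = 49.5817° → 49.5817° (mod 360°)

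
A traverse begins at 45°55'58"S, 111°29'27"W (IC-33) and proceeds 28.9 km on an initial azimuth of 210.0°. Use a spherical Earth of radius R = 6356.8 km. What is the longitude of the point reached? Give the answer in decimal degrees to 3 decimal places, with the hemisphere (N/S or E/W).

IC-33: φ = -45.93278°, λ = -111.49083°
δ = d/R = 28.9/6356.8 = 0.004546 rad
φ₂ = arcsin(sin φ₁ cos δ + cos φ₁ sin δ cos θ)
   = arcsin(-0.71852·0.99999 + 0.69550·0.00455·-0.86603) = -46.15821°
λ₂ = λ₁ + atan2(sin θ sin δ cos φ₁, cos δ − sin φ₁ sin φ₂) = -111.67886°

111.679°W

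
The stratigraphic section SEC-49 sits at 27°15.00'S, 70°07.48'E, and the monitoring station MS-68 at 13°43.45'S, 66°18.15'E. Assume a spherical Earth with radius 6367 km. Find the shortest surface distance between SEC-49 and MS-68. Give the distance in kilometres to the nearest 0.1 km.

1554.5 km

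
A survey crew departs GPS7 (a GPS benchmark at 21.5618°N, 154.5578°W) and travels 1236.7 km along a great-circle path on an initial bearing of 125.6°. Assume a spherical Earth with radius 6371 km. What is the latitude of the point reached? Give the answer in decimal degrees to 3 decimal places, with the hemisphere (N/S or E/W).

14.843°N

δ = d/R = 1236.7/6371 = 0.194114 rad
φ₂ = arcsin(sin φ₁ cos δ + cos φ₁ sin δ cos θ)
   = arcsin(0.36750·0.98122 + 0.93002·0.19290·-0.58212) = 14.84295°
λ₂ = λ₁ + atan2(sin θ sin δ cos φ₁, cos δ − sin φ₁ sin φ₂) = -145.21975°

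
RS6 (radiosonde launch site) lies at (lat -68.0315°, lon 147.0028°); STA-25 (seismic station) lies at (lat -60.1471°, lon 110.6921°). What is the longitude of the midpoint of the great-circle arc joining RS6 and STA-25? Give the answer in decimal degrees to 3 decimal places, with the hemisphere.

Bx = cos φ₂ cos Δλ = 0.401116,  By = cos φ₂ sin Δλ = -0.294764
φₘ = atan2(sin φ₁ + sin φ₂, √((cos φ₁ + Bx)² + By²)) = -65.19748°
λₘ = λ₁ + atan2(By, cos φ₁ + Bx) = 126.18416°

126.184°E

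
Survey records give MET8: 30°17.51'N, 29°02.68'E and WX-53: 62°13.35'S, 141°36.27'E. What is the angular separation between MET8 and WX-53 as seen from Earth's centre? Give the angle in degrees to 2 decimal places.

126.92°

MET8: φ = +30.29183°, λ = +29.04467°
WX-53: φ = -62.22250°, λ = +141.60450°
Δφ = -92.5143°,  Δλ = 112.5598°
a = sin²(Δφ/2) + cos φ₁ cos φ₂ sin²(Δλ/2) = 0.800331
c = 2·arcsin(√a) = 2.215126 rad = 126.9174°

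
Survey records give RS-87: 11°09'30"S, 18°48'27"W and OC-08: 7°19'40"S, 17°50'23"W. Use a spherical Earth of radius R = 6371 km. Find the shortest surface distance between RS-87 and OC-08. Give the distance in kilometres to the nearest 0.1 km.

439.0 km

RS-87: φ = -11.15833°, λ = -18.80750°
OC-08: φ = -7.32778°, λ = -17.83972°
Δφ = 3.8306°,  Δλ = 0.9678°
a = sin²(Δφ/2) + cos φ₁ cos φ₂ sin²(Δλ/2) = 0.001186
c = 2·arcsin(√a) = 0.068902 rad = 3.9478°
d = R·c = 6371 × 0.068902 = 439.0 km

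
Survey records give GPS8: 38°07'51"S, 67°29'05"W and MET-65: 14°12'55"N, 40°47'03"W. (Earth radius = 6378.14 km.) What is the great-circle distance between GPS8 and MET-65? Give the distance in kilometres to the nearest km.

6459 km

GPS8: φ = -38.13083°, λ = -67.48472°
MET-65: φ = +14.21528°, λ = -40.78417°
Δφ = 52.3461°,  Δλ = 26.7006°
a = sin²(Δφ/2) + cos φ₁ cos φ₂ sin²(Δλ/2) = 0.235210
c = 2·arcsin(√a) = 1.012690 rad = 58.0229°
d = R·c = 6378.14 × 1.012690 = 6459.1 km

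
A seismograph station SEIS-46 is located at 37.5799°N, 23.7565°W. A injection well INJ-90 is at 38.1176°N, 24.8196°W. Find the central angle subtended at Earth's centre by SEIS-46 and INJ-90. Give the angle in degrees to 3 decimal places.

Δφ = 0.5377°,  Δλ = -1.0631°
a = sin²(Δφ/2) + cos φ₁ cos φ₂ sin²(Δλ/2) = 0.000076
c = 2·arcsin(√a) = 0.017399 rad = 0.9969°

0.997°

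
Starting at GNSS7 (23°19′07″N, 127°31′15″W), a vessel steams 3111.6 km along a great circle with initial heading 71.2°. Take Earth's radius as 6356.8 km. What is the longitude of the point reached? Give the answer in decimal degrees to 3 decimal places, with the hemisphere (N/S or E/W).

GNSS7: φ = +23.31861°, λ = -127.52083°
δ = d/R = 3111.6/6356.8 = 0.489492 rad
φ₂ = arcsin(sin φ₁ cos δ + cos φ₁ sin δ cos θ)
   = arcsin(0.39584·0.88257 + 0.91832·0.47018·0.32227) = 29.24243°
λ₂ = λ₁ + atan2(sin θ sin δ cos φ₁, cos δ − sin φ₁ sin φ₂) = -96.85036°

96.850°W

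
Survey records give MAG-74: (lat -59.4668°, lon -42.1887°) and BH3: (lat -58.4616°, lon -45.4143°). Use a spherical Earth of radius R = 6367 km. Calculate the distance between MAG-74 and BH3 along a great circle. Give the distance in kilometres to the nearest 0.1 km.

Δφ = 1.0052°,  Δλ = -3.2256°
a = sin²(Δφ/2) + cos φ₁ cos φ₂ sin²(Δλ/2) = 0.000287
c = 2·arcsin(√a) = 0.033910 rad = 1.9429°
d = R·c = 6367 × 0.033910 = 215.9 km

215.9 km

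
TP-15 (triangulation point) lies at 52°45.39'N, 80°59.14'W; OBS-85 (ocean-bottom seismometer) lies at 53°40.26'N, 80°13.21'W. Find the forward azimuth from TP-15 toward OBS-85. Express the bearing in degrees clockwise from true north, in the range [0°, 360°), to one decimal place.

TP-15: φ = +52.75650°, λ = -80.98567°
OBS-85: φ = +53.67100°, λ = -80.22017°
Δλ = 0.7655°
y = sin Δλ · cos φ₂ = 0.007915
x = cos φ₁ sin φ₂ − sin φ₁ cos φ₂ cos Δλ = 0.016002
θ = atan2(y, x) = 26.3170° → 26.3170° (mod 360°)

26.3°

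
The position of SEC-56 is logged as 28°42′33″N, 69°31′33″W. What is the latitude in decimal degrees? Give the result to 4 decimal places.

28.7092°N

28° + 42′/60 + 33″/3600 = 28 + 0.70000 + 0.00917 = 28.7092°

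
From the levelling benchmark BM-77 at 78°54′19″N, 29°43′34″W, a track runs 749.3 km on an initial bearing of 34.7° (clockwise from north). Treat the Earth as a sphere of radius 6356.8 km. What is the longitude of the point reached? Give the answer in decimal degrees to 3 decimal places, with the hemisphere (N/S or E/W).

5.104°E

BM-77: φ = +78.90528°, λ = -29.72611°
δ = d/R = 749.3/6356.8 = 0.117874 rad
φ₂ = arcsin(sin φ₁ cos δ + cos φ₁ sin δ cos θ)
   = arcsin(0.98131·0.99306 + 0.19243·0.11760·0.82214) = 83.26845°
λ₂ = λ₁ + atan2(sin θ sin δ cos φ₁, cos δ − sin φ₁ sin φ₂) = 5.10374°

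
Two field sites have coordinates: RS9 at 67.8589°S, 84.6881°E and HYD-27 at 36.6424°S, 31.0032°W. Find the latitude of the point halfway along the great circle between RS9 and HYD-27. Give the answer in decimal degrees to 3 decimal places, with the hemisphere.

64.587°S

Bx = cos φ₂ cos Δλ = -0.347848,  By = cos φ₂ sin Δλ = -0.723055
φₘ = atan2(sin φ₁ + sin φ₂, √((cos φ₁ + Bx)² + By²)) = -64.58686°
λₘ = λ₁ + atan2(By, cos φ₁ + Bx) = -3.01190°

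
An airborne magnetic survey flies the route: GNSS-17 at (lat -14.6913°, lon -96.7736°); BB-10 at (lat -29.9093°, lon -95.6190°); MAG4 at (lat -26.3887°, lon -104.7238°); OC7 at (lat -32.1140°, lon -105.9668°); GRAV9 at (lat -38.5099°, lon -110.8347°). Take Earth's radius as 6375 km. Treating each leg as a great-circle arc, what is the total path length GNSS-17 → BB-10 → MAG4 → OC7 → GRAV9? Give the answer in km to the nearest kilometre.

GNSS-17→BB-10: c = 0.266252 rad, d = 1697.36 km
BB-10→MAG4: c = 0.152927 rad, d = 974.91 km
MAG4→OC7: c = 0.101699 rad, d = 648.33 km
OC7→GRAV9: c = 0.131355 rad, d = 837.39 km
Total = 1697.36 + 974.91 + 648.33 + 837.39 = 4157.99 km

4158 km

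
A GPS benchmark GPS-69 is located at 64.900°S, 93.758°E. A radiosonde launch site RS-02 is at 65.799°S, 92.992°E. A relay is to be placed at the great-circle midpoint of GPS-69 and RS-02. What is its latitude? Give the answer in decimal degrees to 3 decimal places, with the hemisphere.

65.350°S

Bx = cos φ₂ cos Δλ = 0.409902,  By = cos φ₂ sin Δλ = -0.005480
φₘ = atan2(sin φ₁ + sin φ₂, √((cos φ₁ + Bx)² + By²)) = -65.34999°
λₘ = λ₁ + atan2(By, cos φ₁ + Bx) = 93.38155°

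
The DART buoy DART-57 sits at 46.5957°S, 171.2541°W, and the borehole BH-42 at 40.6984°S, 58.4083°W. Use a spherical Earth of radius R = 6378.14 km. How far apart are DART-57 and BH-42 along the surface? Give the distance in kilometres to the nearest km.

8265 km

Δφ = 5.8973°,  Δλ = 112.8458°
a = sin²(Δφ/2) + cos φ₁ cos φ₂ sin²(Δλ/2) = 0.364257
c = 2·arcsin(√a) = 1.295860 rad = 74.2473°
d = R·c = 6378.14 × 1.295860 = 8265.2 km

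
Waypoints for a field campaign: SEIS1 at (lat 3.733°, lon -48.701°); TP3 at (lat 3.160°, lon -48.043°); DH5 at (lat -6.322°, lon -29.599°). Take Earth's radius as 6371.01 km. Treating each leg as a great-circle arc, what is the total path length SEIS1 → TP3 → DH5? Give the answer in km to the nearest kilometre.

SEIS1→TP3: c = 0.015213 rad, d = 96.92 km
TP3→DH5: c = 0.361519 rad, d = 2303.24 km
Total = 96.92 + 2303.24 = 2400.16 km

2400 km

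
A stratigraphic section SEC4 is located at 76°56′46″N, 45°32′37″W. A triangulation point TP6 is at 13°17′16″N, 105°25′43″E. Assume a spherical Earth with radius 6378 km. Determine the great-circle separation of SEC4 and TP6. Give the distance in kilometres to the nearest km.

9816 km

SEC4: φ = +76.94611°, λ = -45.54361°
TP6: φ = +13.28778°, λ = +105.42861°
Δφ = -63.6583°,  Δλ = 150.9722°
a = sin²(Δφ/2) + cos φ₁ cos φ₂ sin²(Δλ/2) = 0.484153
c = 2·arcsin(√a) = 1.539096 rad = 88.1837°
d = R·c = 6378 × 1.539096 = 9816.4 km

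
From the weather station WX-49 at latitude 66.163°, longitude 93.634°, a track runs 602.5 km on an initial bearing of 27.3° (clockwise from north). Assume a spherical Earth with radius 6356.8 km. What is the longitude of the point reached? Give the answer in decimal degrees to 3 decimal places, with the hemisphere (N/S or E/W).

δ = d/R = 602.5/6356.8 = 0.094780 rad
φ₂ = arcsin(sin φ₁ cos δ + cos φ₁ sin δ cos θ)
   = arcsin(0.91470·0.99551 + 0.40414·0.09464·0.88862) = 70.83555°
λ₂ = λ₁ + atan2(sin θ sin δ cos φ₁, cos δ − sin φ₁ sin φ₂) = 101.23201°

101.232°E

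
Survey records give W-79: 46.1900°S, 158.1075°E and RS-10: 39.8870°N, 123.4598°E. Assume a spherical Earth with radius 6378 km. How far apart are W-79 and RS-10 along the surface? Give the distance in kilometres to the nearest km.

10183 km

Δφ = 86.0770°,  Δλ = -34.6477°
a = sin²(Δφ/2) + cos φ₁ cos φ₂ sin²(Δλ/2) = 0.512891
c = 2·arcsin(√a) = 1.596582 rad = 91.4774°
d = R·c = 6378 × 1.596582 = 10183.0 km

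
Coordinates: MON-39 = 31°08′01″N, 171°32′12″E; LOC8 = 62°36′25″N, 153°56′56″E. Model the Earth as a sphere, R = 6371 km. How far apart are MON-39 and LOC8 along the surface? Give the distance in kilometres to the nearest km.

3718 km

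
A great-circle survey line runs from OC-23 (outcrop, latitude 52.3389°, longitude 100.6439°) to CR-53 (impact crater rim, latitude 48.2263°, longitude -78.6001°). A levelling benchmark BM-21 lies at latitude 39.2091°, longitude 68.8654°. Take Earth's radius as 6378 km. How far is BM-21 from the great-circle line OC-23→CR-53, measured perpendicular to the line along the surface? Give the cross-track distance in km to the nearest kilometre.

δ₁₃ = central angle OC-23→BM-21 = 0.444357 rad  (haversine)
θ₁₃ = bearing OC-23→BM-21 = 251.668°,  θ₁₂ = bearing OC-23→CR-53 = 359.488°
dₓₜ = R·arcsin(sin δ₁₃ · sin(θ₁₃ − θ₁₂)) = 6378·arcsin(0.42988·sin(-107.819°)) = -2689.197 km
|dₓₜ| = 2689.197 km

2689 km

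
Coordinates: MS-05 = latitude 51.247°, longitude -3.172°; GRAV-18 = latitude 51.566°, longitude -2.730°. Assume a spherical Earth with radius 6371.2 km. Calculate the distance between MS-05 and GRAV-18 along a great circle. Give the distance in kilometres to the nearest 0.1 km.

46.9 km

Δφ = 0.3190°,  Δλ = 0.4420°
a = sin²(Δφ/2) + cos φ₁ cos φ₂ sin²(Δλ/2) = 0.000014
c = 2·arcsin(√a) = 0.007359 rad = 0.4216°
d = R·c = 6371.2 × 0.007359 = 46.9 km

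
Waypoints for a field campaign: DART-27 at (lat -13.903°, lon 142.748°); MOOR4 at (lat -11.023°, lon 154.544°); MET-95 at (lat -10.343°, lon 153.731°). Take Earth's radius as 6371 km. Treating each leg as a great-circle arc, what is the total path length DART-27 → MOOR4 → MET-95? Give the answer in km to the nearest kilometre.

DART-27→MOOR4: c = 0.207177 rad, d = 1319.92 km
MOOR4→MET-95: c = 0.018311 rad, d = 116.66 km
Total = 1319.92 + 116.66 = 1436.58 km

1437 km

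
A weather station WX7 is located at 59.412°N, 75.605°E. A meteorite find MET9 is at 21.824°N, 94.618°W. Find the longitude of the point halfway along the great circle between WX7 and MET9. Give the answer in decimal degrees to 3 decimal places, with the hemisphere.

83.174°W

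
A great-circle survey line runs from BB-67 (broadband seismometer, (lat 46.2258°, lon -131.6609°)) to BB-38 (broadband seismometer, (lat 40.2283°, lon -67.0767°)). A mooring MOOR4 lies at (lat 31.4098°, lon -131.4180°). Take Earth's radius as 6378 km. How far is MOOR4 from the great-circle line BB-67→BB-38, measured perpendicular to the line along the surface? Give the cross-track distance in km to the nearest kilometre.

1583 km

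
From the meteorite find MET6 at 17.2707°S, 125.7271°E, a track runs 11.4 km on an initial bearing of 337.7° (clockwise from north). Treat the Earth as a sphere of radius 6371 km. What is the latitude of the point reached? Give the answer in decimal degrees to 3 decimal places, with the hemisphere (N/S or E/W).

17.176°S

δ = d/R = 11.4/6371 = 0.001789 rad
φ₂ = arcsin(sin φ₁ cos δ + cos φ₁ sin δ cos θ)
   = arcsin(-0.29689·1.00000 + 0.95491·0.00179·0.92521) = -17.17584°
λ₂ = λ₁ + atan2(sin θ sin δ cos φ₁, cos δ − sin φ₁ sin φ₂) = 125.68638°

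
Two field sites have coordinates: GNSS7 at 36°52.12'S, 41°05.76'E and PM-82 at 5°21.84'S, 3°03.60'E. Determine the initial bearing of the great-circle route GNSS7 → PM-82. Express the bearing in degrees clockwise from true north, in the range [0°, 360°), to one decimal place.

GNSS7: φ = -36.86867°, λ = +41.09600°
PM-82: φ = -5.36400°, λ = +3.06000°
Δλ = -38.0360°
y = sin Δλ · cos φ₂ = -0.613458
x = cos φ₁ sin φ₂ − sin φ₁ cos φ₂ cos Δλ = 0.395704
θ = atan2(y, x) = -57.1764° → 302.8236° (mod 360°)

302.8°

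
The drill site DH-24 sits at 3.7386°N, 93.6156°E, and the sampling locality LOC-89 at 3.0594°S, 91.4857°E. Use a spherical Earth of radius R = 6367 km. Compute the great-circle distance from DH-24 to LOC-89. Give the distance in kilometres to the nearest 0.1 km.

791.6 km

Δφ = -6.7980°,  Δλ = -2.1299°
a = sin²(Δφ/2) + cos φ₁ cos φ₂ sin²(Δλ/2) = 0.003859
c = 2·arcsin(√a) = 0.124328 rad = 7.1235°
d = R·c = 6367 × 0.124328 = 791.6 km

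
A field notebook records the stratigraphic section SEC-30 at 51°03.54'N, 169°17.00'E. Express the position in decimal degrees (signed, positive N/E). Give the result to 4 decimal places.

lat: 51.0590° N → +51.0590°
lon: 169.2833° E → +169.2833°

+51.0590°, +169.2833°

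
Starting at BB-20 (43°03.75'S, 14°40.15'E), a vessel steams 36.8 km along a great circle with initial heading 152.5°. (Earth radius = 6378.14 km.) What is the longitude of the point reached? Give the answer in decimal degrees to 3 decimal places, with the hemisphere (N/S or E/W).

14.879°E

BB-20: φ = -43.06250°, λ = +14.66917°
δ = d/R = 36.8/6378.14 = 0.005770 rad
φ₂ = arcsin(sin φ₁ cos δ + cos φ₁ sin δ cos θ)
   = arcsin(-0.68280·0.99998 + 0.73061·0.00577·-0.88701) = -43.35554°
λ₂ = λ₁ + atan2(sin θ sin δ cos φ₁, cos δ − sin φ₁ sin φ₂) = 14.87910°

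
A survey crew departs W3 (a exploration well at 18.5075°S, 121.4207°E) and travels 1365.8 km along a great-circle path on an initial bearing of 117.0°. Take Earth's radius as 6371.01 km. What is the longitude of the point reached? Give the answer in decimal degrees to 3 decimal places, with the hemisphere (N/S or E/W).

133.367°E

δ = d/R = 1365.8/6371.01 = 0.214377 rad
φ₂ = arcsin(sin φ₁ cos δ + cos φ₁ sin δ cos θ)
   = arcsin(-0.31743·0.97711 + 0.94828·0.21274·-0.45399) = -23.68757°
λ₂ = λ₁ + atan2(sin θ sin δ cos φ₁, cos δ − sin φ₁ sin φ₂) = 133.36677°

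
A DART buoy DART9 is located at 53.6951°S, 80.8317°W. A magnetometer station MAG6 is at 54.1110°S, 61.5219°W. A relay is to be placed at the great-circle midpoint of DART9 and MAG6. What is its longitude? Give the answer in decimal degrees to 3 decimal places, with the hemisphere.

Bx = cos φ₂ cos Δλ = 0.553239,  By = cos φ₂ sin Δλ = 0.193848
φₘ = atan2(sin φ₁ + sin φ₂, √((cos φ₁ + Bx)² + By²)) = -54.29128°
λₘ = λ₁ + atan2(By, cos φ₁ + Bx) = -71.22532°

71.225°W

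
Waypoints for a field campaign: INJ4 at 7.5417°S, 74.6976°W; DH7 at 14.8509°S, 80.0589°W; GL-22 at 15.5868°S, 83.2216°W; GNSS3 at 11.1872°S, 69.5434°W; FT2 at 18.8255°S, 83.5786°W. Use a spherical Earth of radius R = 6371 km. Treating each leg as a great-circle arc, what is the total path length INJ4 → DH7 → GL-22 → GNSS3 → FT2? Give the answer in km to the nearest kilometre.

INJ4→DH7: c = 0.157120 rad, d = 1001.01 km
DH7→GL-22: c = 0.054789 rad, d = 349.06 km
GL-22→GNSS3: c = 0.244516 rad, d = 1557.81 km
GNSS3→FT2: c = 0.271358 rad, d = 1728.82 km
Total = 1001.01 + 349.06 + 1557.81 + 1728.82 = 4636.71 km

4637 km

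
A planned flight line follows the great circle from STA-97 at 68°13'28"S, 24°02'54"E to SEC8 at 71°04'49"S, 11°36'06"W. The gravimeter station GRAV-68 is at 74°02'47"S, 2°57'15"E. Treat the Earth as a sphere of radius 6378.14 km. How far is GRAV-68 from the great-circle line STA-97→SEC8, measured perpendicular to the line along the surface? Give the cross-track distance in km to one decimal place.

STA-97: φ = -68.22444°, λ = +24.04833°
SEC8: φ = -71.08028°, λ = -11.60167°
GRAV-68: φ = -74.04639°, λ = +2.95417°
δ₁₃ = central angle STA-97→GRAV-68 = 0.155015 rad  (haversine)
θ₁₃ = bearing STA-97→GRAV-68 = 219.845°,  θ₁₂ = bearing STA-97→SEC8 = 240.653°
dₓₜ = R·arcsin(sin δ₁₃ · sin(θ₁₃ − θ₁₂)) = 6378.14·arcsin(0.15439·sin(-20.808°)) = -350.004 km
|dₓₜ| = 350.004 km

350.0 km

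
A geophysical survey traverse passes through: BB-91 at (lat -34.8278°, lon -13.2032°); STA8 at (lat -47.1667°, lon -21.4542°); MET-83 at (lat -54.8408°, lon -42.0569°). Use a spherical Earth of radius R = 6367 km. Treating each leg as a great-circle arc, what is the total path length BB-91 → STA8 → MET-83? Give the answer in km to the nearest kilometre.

BB-91→STA8: c = 0.240899 rad, d = 1533.80 km
STA8→MET-83: c = 0.261496 rad, d = 1664.94 km
Total = 1533.80 + 1664.94 = 3198.75 km

3199 km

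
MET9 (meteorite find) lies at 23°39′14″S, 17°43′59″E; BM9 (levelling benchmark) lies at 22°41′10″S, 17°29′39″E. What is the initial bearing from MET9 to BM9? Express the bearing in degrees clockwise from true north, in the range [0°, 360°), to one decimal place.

MET9: φ = -23.65389°, λ = +17.73306°
BM9: φ = -22.68611°, λ = +17.49417°
Δλ = -0.2389°
y = sin Δλ · cos φ₂ = -0.003847
x = cos φ₁ sin φ₂ − sin φ₁ cos φ₂ cos Δλ = 0.016887
θ = atan2(y, x) = -12.8329° → 347.1671° (mod 360°)

347.2°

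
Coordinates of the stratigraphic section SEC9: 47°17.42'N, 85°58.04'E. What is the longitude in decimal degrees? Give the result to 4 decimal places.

85.9673°E

85° + 58.04′/60 = 85 + 0.96733 = 85.9673°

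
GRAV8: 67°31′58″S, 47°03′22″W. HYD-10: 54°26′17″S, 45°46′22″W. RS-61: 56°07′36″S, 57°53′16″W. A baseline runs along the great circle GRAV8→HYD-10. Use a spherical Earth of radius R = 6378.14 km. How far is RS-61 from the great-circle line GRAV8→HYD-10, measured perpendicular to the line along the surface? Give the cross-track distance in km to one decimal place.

737.7 km

GRAV8: φ = -67.53278°, λ = -47.05611°
HYD-10: φ = -54.43806°, λ = -45.77278°
RS-61: φ = -56.12667°, λ = -57.88778°
δ₁₃ = central angle GRAV8→RS-61 = 0.217429 rad  (haversine)
θ₁₃ = bearing GRAV8→RS-61 = 330.952°,  θ₁₂ = bearing GRAV8→HYD-10 = 3.292°
dₓₜ = R·arcsin(sin δ₁₃ · sin(θ₁₃ − θ₁₂)) = 6378.14·arcsin(0.21572·sin(327.660°)) = -737.674 km
|dₓₜ| = 737.674 km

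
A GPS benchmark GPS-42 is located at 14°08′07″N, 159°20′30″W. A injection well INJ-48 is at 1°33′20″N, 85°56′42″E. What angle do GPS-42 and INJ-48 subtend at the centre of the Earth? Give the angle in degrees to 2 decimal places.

GPS-42: φ = +14.13528°, λ = -159.34167°
INJ-48: φ = +1.55556°, λ = +85.94500°
Δφ = -12.5797°,  Δλ = -114.7133°
a = sin²(Δφ/2) + cos φ₁ cos φ₂ sin²(Δλ/2) = 0.699320
c = 2·arcsin(√a) = 1.980831 rad = 113.4932°

113.49°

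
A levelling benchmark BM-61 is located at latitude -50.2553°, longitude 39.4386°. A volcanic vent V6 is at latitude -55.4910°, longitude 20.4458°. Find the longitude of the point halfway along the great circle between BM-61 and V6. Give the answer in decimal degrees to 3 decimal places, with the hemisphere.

Bx = cos φ₂ cos Δλ = 0.535693,  By = cos φ₂ sin Δλ = -0.184379
φₘ = atan2(sin φ₁ + sin φ₂, √((cos φ₁ + Bx)² + By²)) = -53.25150°
λₘ = λ₁ + atan2(By, cos φ₁ + Bx) = 30.52104°

30.521°E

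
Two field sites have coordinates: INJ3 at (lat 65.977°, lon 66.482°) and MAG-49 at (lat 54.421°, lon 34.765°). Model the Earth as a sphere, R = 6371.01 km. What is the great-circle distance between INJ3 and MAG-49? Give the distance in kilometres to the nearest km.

Δφ = -11.5560°,  Δλ = -31.7170°
a = sin²(Δφ/2) + cos φ₁ cos φ₂ sin²(Δλ/2) = 0.027822
c = 2·arcsin(√a) = 0.335168 rad = 19.2037°
d = R·c = 6371.01 × 0.335168 = 2135.4 km

2135 km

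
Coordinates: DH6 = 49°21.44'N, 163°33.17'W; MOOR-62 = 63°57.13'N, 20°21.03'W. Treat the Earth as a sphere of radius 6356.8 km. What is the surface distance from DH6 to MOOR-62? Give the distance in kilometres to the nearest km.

DH6: φ = +49.35733°, λ = -163.55283°
MOOR-62: φ = +63.95217°, λ = -20.35050°
Δφ = 14.5948°,  Δλ = 143.2023°
a = sin²(Δφ/2) + cos φ₁ cos φ₂ sin²(Δλ/2) = 0.273657
c = 2·arcsin(√a) = 1.101022 rad = 63.0839°
d = R·c = 6356.8 × 1.101022 = 6999.0 km

6999 km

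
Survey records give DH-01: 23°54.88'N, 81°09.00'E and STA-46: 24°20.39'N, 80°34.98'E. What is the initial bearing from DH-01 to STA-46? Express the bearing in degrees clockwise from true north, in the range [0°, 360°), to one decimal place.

DH-01: φ = +23.91467°, λ = +81.15000°
STA-46: φ = +24.33983°, λ = +80.58300°
Δλ = -0.5670°
y = sin Δλ · cos φ₂ = -0.009016
x = cos φ₁ sin φ₂ − sin φ₁ cos φ₂ cos Δλ = 0.007439
θ = atan2(y, x) = -50.4768° → 309.5232° (mod 360°)

309.5°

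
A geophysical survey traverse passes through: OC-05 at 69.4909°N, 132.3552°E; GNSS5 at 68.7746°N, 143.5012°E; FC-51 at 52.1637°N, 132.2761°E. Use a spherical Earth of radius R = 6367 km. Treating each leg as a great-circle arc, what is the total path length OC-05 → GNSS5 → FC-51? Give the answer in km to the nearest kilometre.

OC-05→GNSS5: c = 0.070309 rad, d = 447.66 km
GNSS5→FC-51: c = 0.304424 rad, d = 1938.27 km
Total = 447.66 + 1938.27 = 2385.92 km

2386 km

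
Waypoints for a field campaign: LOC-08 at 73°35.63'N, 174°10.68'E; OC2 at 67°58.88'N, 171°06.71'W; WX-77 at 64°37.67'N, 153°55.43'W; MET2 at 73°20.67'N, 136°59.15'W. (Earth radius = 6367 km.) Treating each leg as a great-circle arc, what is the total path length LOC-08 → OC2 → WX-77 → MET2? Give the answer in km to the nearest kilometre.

LOC-08: φ = +73.59383°, λ = +174.17800°
OC2: φ = +67.98133°, λ = -171.11183°
WX-77: φ = +64.62783°, λ = -153.92383°
MET2: φ = +73.34450°, λ = -136.98583°
LOC-08→OC2: c = 0.128656 rad, d = 819.15 km
OC2→WX-77: c = 0.133417 rad, d = 849.46 km
WX-77→MET2: c = 0.183986 rad, d = 1171.44 km
Total = 819.15 + 849.46 + 1171.44 = 2840.05 km

2840 km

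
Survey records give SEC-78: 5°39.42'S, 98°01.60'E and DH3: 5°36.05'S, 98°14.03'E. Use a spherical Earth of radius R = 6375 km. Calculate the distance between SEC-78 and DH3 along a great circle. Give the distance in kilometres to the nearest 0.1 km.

SEC-78: φ = -5.65700°, λ = +98.02667°
DH3: φ = -5.60083°, λ = +98.23383°
Δφ = 0.0562°,  Δλ = 0.2072°
a = sin²(Δφ/2) + cos φ₁ cos φ₂ sin²(Δλ/2) = 0.000003
c = 2·arcsin(√a) = 0.003729 rad = 0.2137°
d = R·c = 6375 × 0.003729 = 23.8 km

23.8 km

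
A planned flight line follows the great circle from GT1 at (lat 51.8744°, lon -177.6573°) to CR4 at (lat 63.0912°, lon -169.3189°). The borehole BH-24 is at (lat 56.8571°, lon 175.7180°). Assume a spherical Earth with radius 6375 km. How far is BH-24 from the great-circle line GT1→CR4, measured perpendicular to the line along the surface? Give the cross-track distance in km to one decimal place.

δ₁₃ = central angle GT1→BH-24 = 0.109899 rad  (haversine)
θ₁₃ = bearing GT1→BH-24 = 324.895°,  θ₁₂ = bearing GT1→CR4 = 18.314°
dₓₜ = R·arcsin(sin δ₁₃ · sin(θ₁₃ − θ₁₂)) = 6375·arcsin(0.10968·sin(306.580°)) = -562.197 km
|dₓₜ| = 562.197 km

562.2 km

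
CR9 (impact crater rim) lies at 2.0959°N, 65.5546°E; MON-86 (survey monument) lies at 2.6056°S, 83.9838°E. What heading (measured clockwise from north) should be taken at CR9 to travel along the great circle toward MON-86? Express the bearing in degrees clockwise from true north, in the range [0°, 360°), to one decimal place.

Δλ = 18.4292°
y = sin Δλ · cos φ₂ = 0.315806
x = cos φ₁ sin φ₂ − sin φ₁ cos φ₂ cos Δλ = -0.080091
θ = atan2(y, x) = 104.2307° → 104.2307° (mod 360°)

104.2°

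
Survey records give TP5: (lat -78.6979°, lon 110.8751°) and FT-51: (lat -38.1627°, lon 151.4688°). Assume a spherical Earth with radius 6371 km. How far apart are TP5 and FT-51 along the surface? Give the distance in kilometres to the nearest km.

4860 km

Δφ = 40.5352°,  Δλ = 40.5937°
a = sin²(Δφ/2) + cos φ₁ cos φ₂ sin²(Δλ/2) = 0.138538
c = 2·arcsin(√a) = 0.762772 rad = 43.7036°
d = R·c = 6371 × 0.762772 = 4859.6 km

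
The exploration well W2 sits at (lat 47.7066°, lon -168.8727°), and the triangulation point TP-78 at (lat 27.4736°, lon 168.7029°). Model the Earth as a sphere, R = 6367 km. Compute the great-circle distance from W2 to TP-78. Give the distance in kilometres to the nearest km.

2970 km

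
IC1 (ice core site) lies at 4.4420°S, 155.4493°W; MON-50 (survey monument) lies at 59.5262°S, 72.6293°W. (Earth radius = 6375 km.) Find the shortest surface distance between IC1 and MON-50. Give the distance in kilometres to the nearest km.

9183 km

Δφ = -55.0842°,  Δλ = 82.8200°
a = sin²(Δφ/2) + cos φ₁ cos φ₂ sin²(Δλ/2) = 0.435026
c = 2·arcsin(√a) = 1.440481 rad = 82.5335°
d = R·c = 6375 × 1.440481 = 9183.1 km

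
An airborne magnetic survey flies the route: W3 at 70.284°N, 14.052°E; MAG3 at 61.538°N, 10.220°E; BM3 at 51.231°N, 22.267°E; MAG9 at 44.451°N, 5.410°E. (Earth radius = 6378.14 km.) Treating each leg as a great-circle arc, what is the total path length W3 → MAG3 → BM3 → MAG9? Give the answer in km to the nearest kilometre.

W3→MAG3: c = 0.154993 rad, d = 988.56 km
MAG3→BM3: c = 0.213521 rad, d = 1361.86 km
BM3→MAG9: c = 0.229414 rad, d = 1463.23 km
Total = 988.56 + 1361.86 + 1463.23 = 3813.66 km

3814 km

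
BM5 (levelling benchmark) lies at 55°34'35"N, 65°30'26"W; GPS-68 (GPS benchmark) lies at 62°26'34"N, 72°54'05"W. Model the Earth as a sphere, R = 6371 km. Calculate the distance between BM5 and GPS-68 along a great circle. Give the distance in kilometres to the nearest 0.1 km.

871.8 km

BM5: φ = +55.57639°, λ = -65.50722°
GPS-68: φ = +62.44278°, λ = -72.90139°
Δφ = 6.8664°,  Δλ = -7.3942°
a = sin²(Δφ/2) + cos φ₁ cos φ₂ sin²(Δλ/2) = 0.004674
c = 2·arcsin(√a) = 0.136834 rad = 7.8400°
d = R·c = 6371 × 0.136834 = 871.8 km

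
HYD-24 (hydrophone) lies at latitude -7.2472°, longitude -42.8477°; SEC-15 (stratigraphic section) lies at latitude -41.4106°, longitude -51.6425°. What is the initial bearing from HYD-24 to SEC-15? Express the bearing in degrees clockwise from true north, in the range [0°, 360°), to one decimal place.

Δλ = -8.7948°
y = sin Δλ · cos φ₂ = -0.114670
x = cos φ₁ sin φ₂ − sin φ₁ cos φ₂ cos Δλ = -0.562667
θ = atan2(y, x) = -168.4810° → 191.5190° (mod 360°)

191.5°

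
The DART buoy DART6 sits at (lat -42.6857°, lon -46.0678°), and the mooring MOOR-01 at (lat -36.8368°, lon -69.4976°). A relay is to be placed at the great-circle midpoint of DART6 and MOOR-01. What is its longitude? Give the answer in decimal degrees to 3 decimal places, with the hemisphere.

Bx = cos φ₂ cos Δλ = 0.734356,  By = cos φ₂ sin Δλ = -0.318238
φₘ = atan2(sin φ₁ + sin φ₂, √((cos φ₁ + Bx)² + By²)) = -40.35423°
λₘ = λ₁ + atan2(By, cos φ₁ + Bx) = -58.28768°

58.288°W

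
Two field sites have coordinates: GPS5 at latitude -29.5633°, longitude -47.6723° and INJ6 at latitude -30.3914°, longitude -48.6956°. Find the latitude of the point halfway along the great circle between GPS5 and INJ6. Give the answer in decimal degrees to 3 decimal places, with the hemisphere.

29.978°S

Bx = cos φ₂ cos Δλ = 0.862452,  By = cos φ₂ sin Δλ = -0.015405
φₘ = atan2(sin φ₁ + sin φ₂, √((cos φ₁ + Bx)² + By²)) = -29.97834°
λₘ = λ₁ + atan2(By, cos φ₁ + Bx) = -48.18182°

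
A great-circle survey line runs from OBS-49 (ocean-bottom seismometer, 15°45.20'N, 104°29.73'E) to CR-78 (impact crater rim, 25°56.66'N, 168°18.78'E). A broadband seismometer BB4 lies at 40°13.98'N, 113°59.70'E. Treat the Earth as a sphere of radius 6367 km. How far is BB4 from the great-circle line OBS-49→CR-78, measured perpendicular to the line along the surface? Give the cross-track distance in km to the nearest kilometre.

2231 km

OBS-49: φ = +15.75333°, λ = +104.49550°
CR-78: φ = +25.94433°, λ = +168.31300°
BB4: φ = +40.23300°, λ = +113.99500°
δ₁₃ = central angle OBS-49→BB4 = 0.450952 rad  (haversine)
θ₁₃ = bearing OBS-49→BB4 = 16.804°,  θ₁₂ = bearing OBS-49→CR-78 = 68.779°
dₓₜ = R·arcsin(sin δ₁₃ · sin(θ₁₃ − θ₁₂)) = 6367·arcsin(0.43582·sin(-51.975°)) = -2231.269 km
|dₓₜ| = 2231.269 km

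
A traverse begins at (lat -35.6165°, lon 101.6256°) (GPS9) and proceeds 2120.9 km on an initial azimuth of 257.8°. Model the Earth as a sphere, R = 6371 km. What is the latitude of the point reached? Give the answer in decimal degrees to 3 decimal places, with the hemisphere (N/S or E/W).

37.339°S

δ = d/R = 2120.9/6371 = 0.332899 rad
φ₂ = arcsin(sin φ₁ cos δ + cos φ₁ sin δ cos θ)
   = arcsin(-0.58236·0.94510 + 0.81293·0.32678·-0.21132) = -37.33861°
λ₂ = λ₁ + atan2(sin θ sin δ cos φ₁, cos δ − sin φ₁ sin φ₂) = 77.93901°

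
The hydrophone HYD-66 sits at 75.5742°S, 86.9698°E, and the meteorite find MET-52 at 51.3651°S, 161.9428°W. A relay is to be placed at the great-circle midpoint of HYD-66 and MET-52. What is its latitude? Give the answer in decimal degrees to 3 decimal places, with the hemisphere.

Bx = cos φ₂ cos Δλ = -0.224638,  By = cos φ₂ sin Δλ = 0.582544
φₘ = atan2(sin φ₁ + sin φ₂, √((cos φ₁ + Bx)² + By²)) = -71.56933°
λₘ = λ₁ + atan2(By, cos φ₁ + Bx) = 174.56270°

71.569°S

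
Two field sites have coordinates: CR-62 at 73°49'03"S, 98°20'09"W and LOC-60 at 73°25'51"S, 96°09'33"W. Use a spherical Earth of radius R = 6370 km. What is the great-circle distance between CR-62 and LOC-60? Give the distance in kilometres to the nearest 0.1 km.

80.6 km

CR-62: φ = -73.81750°, λ = -98.33583°
LOC-60: φ = -73.43083°, λ = -96.15917°
Δφ = 0.3867°,  Δλ = 2.1767°
a = sin²(Δφ/2) + cos φ₁ cos φ₂ sin²(Δλ/2) = 0.000040
c = 2·arcsin(√a) = 0.012658 rad = 0.7253°
d = R·c = 6370 × 0.012658 = 80.6 km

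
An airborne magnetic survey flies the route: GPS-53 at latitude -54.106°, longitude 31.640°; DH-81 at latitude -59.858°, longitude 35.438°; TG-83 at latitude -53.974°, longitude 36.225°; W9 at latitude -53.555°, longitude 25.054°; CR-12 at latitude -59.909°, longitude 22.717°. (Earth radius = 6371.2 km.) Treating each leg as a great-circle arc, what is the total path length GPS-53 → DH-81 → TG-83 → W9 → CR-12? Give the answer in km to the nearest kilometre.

GPS-53→DH-81: c = 0.106648 rad, d = 679.48 km
DH-81→TG-83: c = 0.102967 rad, d = 656.02 km
TG-83→W9: c = 0.115360 rad, d = 734.98 km
W9→CR-12: c = 0.113115 rad, d = 720.68 km
Total = 679.48 + 656.02 + 734.98 + 720.68 = 2791.15 km

2791 km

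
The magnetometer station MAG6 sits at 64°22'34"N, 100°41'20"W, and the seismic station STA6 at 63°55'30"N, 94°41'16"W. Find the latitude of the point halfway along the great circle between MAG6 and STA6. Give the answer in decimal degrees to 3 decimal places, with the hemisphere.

64.181°N

MAG6: φ = +64.37611°, λ = -100.68889°
STA6: φ = +63.92500°, λ = -94.68778°
Bx = cos φ₂ cos Δλ = 0.437139,  By = cos φ₂ sin Δλ = 0.045954
φₘ = atan2(sin φ₁ + sin φ₂, √((cos φ₁ + Bx)² + By²)) = 64.18138°
λₘ = λ₁ + atan2(By, cos φ₁ + Bx) = -97.66393°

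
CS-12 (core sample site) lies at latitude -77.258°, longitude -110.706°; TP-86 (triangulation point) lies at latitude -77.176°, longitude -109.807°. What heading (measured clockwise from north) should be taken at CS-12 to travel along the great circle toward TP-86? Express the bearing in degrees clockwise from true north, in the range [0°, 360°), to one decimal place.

68.0°

Δλ = 0.8990°
y = sin Δλ · cos φ₂ = 0.003482
x = cos φ₁ sin φ₂ − sin φ₁ cos φ₂ cos Δλ = 0.001405
θ = atan2(y, x) = 68.0352° → 68.0352° (mod 360°)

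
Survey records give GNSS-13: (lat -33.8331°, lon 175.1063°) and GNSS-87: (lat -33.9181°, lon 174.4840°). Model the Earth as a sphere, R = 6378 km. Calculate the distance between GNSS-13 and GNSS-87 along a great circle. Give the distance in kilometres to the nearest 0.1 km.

58.3 km

Δφ = -0.0850°,  Δλ = -0.6223°
a = sin²(Δφ/2) + cos φ₁ cos φ₂ sin²(Δλ/2) = 0.000021
c = 2·arcsin(√a) = 0.009139 rad = 0.5236°
d = R·c = 6378 × 0.009139 = 58.3 km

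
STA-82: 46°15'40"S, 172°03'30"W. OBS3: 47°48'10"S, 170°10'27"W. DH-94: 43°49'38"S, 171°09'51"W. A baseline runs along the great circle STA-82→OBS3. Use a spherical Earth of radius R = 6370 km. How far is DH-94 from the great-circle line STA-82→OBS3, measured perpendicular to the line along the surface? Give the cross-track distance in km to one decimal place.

226.1 km

STA-82: φ = -46.26111°, λ = -172.05833°
OBS3: φ = -47.80278°, λ = -170.17417°
DH-94: φ = -43.82722°, λ = -171.16417°
δ₁₃ = central angle STA-82→DH-94 = 0.043886 rad  (haversine)
θ₁₃ = bearing STA-82→DH-94 = 14.869°,  θ₁₂ = bearing STA-82→OBS3 = 140.891°
dₓₜ = R·arcsin(sin δ₁₃ · sin(θ₁₃ − θ₁₂)) = 6370·arcsin(0.04387·sin(-126.022°)) = -226.078 km
|dₓₜ| = 226.078 km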